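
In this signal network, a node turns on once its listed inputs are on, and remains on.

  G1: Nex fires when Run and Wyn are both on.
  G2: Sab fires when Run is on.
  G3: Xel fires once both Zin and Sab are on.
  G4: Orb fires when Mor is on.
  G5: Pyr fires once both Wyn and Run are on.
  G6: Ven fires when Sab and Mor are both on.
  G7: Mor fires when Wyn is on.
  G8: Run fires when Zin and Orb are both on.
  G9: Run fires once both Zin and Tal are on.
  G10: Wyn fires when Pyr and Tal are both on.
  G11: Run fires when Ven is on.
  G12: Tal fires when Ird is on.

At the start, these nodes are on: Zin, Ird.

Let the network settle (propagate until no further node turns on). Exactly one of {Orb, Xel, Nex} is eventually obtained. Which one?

Ird is on, so Tal fires (G12).
Zin and Tal are on, so Run fires (G9).
G2: Run on → Sab on.
Zin and Sab are on, so Xel fires (G3).
Orb would need Mor (G4), but Mor never turns on. Nex would need Run and Wyn (G1), but Wyn never turns on.

Xel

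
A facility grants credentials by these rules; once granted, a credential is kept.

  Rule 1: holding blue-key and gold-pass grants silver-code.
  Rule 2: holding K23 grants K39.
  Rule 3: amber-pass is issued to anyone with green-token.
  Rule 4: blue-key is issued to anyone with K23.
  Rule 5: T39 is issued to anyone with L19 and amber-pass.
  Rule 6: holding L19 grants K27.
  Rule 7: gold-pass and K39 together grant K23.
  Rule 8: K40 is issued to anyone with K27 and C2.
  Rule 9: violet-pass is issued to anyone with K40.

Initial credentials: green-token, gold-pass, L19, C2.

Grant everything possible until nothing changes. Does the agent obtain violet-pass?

Yes

Holding L19 grants K27 (Rule 6).
Holding K27 and C2 grants K40 (Rule 8).
Holding K40 grants violet-pass (Rule 9).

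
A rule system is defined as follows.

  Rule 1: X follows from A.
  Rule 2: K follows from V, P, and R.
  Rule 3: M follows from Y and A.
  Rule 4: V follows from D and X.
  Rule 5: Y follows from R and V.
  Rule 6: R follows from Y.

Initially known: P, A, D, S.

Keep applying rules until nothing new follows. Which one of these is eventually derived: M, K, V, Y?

A holds, so X follows (Rule 1).
From D and X, Rule 4 gives V.
K would need V, P, and R (Rule 2), but R is never established. Y would need R and V (Rule 5), but R is never established. M would need Y and A (Rule 3), but Y is never established.

V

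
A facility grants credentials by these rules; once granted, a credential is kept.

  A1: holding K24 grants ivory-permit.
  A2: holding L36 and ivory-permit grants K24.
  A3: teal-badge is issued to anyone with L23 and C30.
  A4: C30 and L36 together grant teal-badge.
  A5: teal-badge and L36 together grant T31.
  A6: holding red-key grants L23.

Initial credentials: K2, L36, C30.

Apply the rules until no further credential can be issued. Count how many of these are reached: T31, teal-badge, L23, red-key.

2

Holding C30 and L36 grants teal-badge (A4).
Holding teal-badge and L36 grants T31 (A5).
T31: reached.
teal-badge: reached.
L23 would need red-key (A6), but red-key is never granted.
No rule produces red-key, and it is not given.
Reached: T31 and teal-badge — 2 of the 4.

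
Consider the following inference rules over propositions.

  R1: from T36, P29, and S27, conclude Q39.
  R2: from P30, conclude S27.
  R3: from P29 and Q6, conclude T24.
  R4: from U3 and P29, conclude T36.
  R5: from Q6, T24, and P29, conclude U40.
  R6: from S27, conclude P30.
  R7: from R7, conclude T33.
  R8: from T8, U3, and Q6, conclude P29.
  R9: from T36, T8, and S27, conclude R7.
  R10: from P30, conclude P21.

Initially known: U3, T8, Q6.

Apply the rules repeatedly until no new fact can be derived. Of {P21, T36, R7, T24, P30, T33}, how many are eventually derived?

2

T8, U3, and Q6 hold, so P29 follows (R8).
U3 and P29 hold, so T36 follows (R4).
From P29 and Q6, R3 gives T24.
P21 would need P30 (R10), but P30 is never established.
T36: reached.
R7 would need T36, T8, and S27 (R9), but S27 is never established.
T24: reached.
P30 would need S27 (R6), but S27 is never established.
T33 would need R7 (R7), but R7 is never established.
Reached: T36 and T24 — 2 of the 6.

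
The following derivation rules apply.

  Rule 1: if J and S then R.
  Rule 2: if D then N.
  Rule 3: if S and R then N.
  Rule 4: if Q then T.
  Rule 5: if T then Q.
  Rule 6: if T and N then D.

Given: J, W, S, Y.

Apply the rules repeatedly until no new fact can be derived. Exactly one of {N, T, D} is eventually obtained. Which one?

N

From J and S, Rule 1 gives R.
From S and R, Rule 3 gives N.
D would need T and N (Rule 6), but T is never established. T would need Q (Rule 4), but Q is never established.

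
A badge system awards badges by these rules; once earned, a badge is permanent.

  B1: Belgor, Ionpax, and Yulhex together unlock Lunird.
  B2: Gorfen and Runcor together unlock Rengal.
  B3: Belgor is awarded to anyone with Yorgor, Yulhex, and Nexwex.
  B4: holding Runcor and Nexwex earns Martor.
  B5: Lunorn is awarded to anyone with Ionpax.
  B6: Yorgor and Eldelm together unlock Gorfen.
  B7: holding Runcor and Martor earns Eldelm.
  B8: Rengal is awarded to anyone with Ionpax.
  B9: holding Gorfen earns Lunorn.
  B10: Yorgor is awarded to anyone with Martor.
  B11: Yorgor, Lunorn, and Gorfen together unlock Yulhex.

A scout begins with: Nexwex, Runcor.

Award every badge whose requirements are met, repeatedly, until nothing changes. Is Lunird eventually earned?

Lunird would need Belgor, Ionpax, and Yulhex (B1), but Ionpax is never earned.

No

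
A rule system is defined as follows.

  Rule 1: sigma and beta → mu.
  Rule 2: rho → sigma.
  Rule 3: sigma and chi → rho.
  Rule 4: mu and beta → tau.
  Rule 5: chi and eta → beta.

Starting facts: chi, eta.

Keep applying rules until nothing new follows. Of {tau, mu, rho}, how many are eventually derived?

tau would need mu and beta (Rule 4), but mu is never established.
mu would need sigma and beta (Rule 1), but sigma is never established.
rho would need sigma and chi (Rule 3), but sigma is never established.
None of the 3 are reached.

0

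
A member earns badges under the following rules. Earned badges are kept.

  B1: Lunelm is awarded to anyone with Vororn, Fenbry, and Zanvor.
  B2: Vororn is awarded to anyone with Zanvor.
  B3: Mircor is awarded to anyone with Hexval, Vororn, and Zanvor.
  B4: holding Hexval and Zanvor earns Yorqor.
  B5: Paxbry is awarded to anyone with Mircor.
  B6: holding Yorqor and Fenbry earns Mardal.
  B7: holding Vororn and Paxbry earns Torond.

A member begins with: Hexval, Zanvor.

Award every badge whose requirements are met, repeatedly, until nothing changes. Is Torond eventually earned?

With Zanvor, Vororn is earned (B2).
With Hexval, Vororn, and Zanvor, Mircor is earned (B3).
With Mircor, Paxbry is earned (B5).
With Vororn and Paxbry, Torond is earned (B7).

Yes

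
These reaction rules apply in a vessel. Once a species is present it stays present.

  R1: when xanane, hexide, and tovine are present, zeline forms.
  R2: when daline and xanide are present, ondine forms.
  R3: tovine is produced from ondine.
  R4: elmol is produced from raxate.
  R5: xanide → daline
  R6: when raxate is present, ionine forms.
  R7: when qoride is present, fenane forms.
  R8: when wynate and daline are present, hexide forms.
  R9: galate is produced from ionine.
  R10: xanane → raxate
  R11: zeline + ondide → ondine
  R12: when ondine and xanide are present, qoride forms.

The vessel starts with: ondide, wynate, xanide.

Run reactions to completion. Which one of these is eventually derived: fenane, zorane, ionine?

fenane

xanide present → daline forms (R5).
daline and xanide present → ondine forms (R2).
ondine and xanide present → qoride forms (R12).
qoride present → fenane forms (R7).
No rule produces zorane, and it is not given. ionine would need raxate (R6), but raxate never forms.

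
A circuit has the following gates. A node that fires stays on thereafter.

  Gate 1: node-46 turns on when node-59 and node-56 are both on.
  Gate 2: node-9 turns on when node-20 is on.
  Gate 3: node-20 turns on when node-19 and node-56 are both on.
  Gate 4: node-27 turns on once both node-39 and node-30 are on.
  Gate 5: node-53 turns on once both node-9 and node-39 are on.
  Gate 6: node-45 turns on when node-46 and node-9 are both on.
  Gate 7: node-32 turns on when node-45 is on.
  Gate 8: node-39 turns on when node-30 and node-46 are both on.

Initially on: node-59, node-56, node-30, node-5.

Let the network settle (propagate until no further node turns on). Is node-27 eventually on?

Yes

Gate 1: node-59 and node-56 on → node-46 on.
Gate 8: node-30 and node-46 on → node-39 on.
Gate 4: node-39 and node-30 on → node-27 on.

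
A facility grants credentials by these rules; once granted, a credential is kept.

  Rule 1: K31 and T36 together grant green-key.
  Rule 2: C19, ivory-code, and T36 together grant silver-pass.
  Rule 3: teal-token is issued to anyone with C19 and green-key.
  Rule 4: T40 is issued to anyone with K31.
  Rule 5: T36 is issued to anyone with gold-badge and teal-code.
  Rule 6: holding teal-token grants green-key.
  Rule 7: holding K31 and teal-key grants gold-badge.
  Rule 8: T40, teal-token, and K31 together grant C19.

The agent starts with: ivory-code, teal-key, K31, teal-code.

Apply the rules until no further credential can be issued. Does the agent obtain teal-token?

No

teal-token would need C19 and green-key (Rule 3), but C19 is never granted.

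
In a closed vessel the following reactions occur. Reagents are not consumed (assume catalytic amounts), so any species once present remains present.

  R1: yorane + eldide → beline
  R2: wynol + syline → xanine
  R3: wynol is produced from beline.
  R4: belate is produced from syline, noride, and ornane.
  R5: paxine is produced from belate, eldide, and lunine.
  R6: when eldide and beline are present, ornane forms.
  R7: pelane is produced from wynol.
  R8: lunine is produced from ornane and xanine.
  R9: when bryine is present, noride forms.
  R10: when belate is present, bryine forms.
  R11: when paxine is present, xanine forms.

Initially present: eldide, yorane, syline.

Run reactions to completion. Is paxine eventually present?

No

paxine would need belate, eldide, and lunine (R5), but belate never forms.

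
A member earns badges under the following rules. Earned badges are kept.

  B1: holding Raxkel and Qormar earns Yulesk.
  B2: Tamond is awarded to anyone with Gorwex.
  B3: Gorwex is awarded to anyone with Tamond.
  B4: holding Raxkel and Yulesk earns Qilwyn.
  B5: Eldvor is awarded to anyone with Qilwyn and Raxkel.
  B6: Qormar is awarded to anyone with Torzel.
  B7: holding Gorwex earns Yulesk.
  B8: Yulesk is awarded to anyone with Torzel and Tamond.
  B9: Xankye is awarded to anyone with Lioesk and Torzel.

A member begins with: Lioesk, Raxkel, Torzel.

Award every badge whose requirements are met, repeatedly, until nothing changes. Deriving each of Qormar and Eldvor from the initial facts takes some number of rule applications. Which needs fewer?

Qormar

Qormar: With Torzel, Qormar is earned (B6). [1 rule application]
Eldvor: With Torzel, Qormar is earned (B6). With Raxkel and Qormar, Yulesk is earned (B1). With Raxkel and Yulesk, Qilwyn is earned (B4). With Qilwyn and Raxkel, Eldvor is earned (B5). [4 rule applications]
Qormar needs fewer.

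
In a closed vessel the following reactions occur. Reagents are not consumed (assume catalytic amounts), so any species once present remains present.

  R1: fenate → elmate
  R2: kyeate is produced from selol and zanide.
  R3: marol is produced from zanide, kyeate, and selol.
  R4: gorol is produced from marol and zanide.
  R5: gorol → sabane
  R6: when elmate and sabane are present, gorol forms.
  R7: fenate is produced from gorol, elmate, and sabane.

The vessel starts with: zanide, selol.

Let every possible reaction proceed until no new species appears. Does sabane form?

Yes

selol and zanide present → kyeate forms (R2).
zanide, kyeate, and selol present → marol forms (R3).
marol and zanide present → gorol forms (R4).
gorol present → sabane forms (R5).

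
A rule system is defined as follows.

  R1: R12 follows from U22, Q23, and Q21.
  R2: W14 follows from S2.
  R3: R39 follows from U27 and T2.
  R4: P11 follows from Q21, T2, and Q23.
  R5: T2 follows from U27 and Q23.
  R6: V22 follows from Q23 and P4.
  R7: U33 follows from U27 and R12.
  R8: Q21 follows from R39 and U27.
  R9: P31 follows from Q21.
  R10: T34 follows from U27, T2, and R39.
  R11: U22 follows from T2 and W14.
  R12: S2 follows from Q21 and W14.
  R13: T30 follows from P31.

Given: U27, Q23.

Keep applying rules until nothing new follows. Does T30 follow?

Yes

U27 and Q23 hold, so T2 follows (R5).
From U27 and T2, R3 gives R39.
From R39 and U27, R8 gives Q21.
Q21 holds, so P31 follows (R9).
From P31, R13 gives T30.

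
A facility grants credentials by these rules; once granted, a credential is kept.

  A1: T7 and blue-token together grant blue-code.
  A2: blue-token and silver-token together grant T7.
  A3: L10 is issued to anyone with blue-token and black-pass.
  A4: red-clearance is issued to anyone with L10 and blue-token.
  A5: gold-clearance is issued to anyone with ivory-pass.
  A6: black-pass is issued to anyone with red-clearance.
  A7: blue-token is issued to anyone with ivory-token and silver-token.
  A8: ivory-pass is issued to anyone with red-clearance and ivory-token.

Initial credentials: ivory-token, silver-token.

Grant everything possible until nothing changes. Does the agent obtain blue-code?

Yes

Holding ivory-token and silver-token grants blue-token (A7).
Holding blue-token and silver-token grants T7 (A2).
Holding T7 and blue-token grants blue-code (A1).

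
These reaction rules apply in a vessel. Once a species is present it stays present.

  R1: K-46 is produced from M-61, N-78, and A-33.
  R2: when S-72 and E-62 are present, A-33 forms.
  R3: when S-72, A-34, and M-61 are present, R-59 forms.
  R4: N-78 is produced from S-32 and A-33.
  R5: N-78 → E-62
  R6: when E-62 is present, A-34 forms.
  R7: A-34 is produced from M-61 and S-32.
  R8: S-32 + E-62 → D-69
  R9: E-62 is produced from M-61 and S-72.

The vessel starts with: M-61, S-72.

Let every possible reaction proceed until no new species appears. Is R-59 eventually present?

M-61 and S-72 present → E-62 forms (R9).
E-62 present → A-34 forms (R6).
S-72, A-34, and M-61 present → R-59 forms (R3).

Yes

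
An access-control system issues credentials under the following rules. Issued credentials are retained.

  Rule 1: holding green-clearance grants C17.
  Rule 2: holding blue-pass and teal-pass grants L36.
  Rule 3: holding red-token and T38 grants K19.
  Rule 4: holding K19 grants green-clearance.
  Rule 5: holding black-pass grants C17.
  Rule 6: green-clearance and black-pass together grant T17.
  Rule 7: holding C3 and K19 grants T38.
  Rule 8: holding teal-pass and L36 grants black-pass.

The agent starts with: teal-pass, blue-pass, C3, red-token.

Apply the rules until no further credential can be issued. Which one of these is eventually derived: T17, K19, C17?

C17

Holding blue-pass and teal-pass grants L36 (Rule 2).
Holding teal-pass and L36 grants black-pass (Rule 8).
Holding black-pass grants C17 (Rule 5).
T17 would need green-clearance and black-pass (Rule 6), but green-clearance is never granted. K19 would need red-token and T38 (Rule 3), but T38 is never granted.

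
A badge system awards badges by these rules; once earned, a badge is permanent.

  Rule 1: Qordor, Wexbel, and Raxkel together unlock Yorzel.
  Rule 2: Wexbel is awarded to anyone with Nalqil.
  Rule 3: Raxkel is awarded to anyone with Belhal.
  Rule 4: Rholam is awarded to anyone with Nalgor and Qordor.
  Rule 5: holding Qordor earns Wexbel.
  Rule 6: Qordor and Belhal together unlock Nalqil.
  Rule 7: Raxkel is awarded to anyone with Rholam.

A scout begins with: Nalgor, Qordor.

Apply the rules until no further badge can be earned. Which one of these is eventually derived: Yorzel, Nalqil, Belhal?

With Qordor, Wexbel is earned (Rule 5).
With Nalgor and Qordor, Rholam is earned (Rule 4).
With Rholam, Raxkel is earned (Rule 7).
With Qordor, Wexbel, and Raxkel, Yorzel is earned (Rule 1).
Nalqil would need Qordor and Belhal (Rule 6), but Belhal is never earned. No rule produces Belhal, and it is not given.

Yorzel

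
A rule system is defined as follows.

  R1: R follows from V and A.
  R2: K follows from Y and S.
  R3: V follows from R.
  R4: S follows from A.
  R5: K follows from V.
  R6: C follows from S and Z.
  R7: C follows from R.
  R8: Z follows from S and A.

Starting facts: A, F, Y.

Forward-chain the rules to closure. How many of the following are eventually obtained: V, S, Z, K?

A holds, so S follows (R4).
From Y and S, R2 gives K.
From S and A, R8 gives Z.
V would need R (R3), but R is never established.
S: reached.
Z: reached.
K: reached.
Reached: S, Z, and K — 3 of the 4.

3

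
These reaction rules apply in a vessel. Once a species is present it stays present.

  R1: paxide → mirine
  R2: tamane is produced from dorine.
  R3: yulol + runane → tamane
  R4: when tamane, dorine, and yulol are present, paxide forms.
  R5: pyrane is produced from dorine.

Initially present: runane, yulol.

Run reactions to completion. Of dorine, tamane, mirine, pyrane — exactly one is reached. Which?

yulol and runane present → tamane forms (R3).
pyrane would need dorine (R5), but dorine never forms. mirine would need paxide (R1), but paxide never forms. No rule produces dorine, and it is not given.

tamane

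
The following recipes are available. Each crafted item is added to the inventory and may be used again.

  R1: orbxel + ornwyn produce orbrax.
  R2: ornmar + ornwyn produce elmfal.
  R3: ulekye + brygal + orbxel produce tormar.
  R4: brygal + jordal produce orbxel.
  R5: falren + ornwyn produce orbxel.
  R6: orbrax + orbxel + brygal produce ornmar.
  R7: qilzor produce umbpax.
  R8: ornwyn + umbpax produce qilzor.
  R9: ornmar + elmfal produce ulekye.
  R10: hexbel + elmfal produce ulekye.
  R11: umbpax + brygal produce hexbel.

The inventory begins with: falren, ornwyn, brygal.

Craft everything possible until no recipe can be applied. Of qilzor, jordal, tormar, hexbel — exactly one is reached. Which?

tormar

falren + ornwyn → orbxel (R5).
orbxel + ornwyn → orbrax (R1).
Using R6, orbrax, orbxel, and brygal make ornmar.
Using R2, ornmar and ornwyn make elmfal.
Using R9, ornmar and elmfal make ulekye.
Using R3, ulekye, brygal, and orbxel make tormar.
qilzor would need ornwyn and umbpax (R8), but umbpax is never obtained. hexbel would need umbpax and brygal (R11), but umbpax is never obtained. No rule produces jordal, and it is not given.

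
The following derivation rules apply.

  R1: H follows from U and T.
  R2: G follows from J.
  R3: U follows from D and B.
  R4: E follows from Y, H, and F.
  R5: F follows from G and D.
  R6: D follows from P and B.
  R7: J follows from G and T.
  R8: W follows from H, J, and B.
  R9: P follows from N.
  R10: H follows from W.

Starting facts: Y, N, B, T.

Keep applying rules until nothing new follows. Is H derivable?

Yes

N holds, so P follows (R9).
From P and B, R6 gives D.
D and B hold, so U follows (R3).
U and T hold, so H follows (R1).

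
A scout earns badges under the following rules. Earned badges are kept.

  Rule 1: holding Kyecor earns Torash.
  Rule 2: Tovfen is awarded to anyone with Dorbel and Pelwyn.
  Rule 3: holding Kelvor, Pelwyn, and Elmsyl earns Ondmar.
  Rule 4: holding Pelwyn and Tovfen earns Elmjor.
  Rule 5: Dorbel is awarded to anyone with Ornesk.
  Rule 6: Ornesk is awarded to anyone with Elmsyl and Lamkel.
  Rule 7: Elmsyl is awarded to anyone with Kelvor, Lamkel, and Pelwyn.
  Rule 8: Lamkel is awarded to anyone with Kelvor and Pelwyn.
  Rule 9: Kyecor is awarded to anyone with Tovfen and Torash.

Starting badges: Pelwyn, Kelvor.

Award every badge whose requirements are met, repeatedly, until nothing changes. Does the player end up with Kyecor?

Kyecor would need Tovfen and Torash (Rule 9), but Torash is never earned.

No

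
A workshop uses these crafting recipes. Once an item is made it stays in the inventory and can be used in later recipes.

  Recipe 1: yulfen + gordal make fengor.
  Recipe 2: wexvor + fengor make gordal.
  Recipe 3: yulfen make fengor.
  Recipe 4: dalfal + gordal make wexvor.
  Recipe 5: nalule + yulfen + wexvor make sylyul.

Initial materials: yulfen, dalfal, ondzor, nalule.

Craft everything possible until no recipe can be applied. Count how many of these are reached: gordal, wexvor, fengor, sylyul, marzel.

Using Recipe 3, yulfen makes fengor.
gordal would need wexvor and fengor (Recipe 2), but wexvor is never obtained.
wexvor would need dalfal and gordal (Recipe 4), but gordal is never obtained.
fengor: reached.
sylyul would need nalule, yulfen, and wexvor (Recipe 5), but wexvor is never obtained.
No rule produces marzel, and it is not given.
Reached: fengor — 1 of the 5.

1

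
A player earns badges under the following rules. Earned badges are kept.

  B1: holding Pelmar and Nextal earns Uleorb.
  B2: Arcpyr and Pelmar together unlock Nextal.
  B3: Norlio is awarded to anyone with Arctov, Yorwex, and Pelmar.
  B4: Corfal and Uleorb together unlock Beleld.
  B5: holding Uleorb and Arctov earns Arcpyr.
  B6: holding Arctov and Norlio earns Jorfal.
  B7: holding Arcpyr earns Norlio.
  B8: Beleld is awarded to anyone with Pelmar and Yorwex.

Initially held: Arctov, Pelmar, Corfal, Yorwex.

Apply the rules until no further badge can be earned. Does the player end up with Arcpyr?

Arcpyr would need Uleorb and Arctov (B5), but Uleorb is never earned.

No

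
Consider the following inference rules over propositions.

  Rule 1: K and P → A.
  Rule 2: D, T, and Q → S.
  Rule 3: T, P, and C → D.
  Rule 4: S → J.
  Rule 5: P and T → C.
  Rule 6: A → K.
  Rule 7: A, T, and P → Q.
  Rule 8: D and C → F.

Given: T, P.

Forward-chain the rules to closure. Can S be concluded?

S would need D, T, and Q (Rule 2), but Q is never established.

No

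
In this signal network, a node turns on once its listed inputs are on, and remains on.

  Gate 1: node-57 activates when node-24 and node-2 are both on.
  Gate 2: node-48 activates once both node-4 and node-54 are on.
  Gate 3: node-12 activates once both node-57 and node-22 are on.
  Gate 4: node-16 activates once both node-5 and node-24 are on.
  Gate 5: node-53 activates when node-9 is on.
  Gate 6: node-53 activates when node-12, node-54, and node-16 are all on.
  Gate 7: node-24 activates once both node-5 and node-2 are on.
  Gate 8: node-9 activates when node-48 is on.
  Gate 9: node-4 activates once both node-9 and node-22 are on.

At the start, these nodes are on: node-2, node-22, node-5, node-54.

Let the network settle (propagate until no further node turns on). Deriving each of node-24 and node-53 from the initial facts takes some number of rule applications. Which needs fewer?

node-24: node-5 and node-2 are on, so node-24 activates (Gate 7). [1 rule application]
node-53: node-5 and node-2 are on, so node-24 activates (Gate 7). node-24 and node-2 are on, so node-57 activates (Gate 1). node-5 and node-24 are on, so node-16 activates (Gate 4). Gate 3: node-57 and node-22 on → node-12 on. Gate 6: node-12, node-54, and node-16 on → node-53 on. [5 rule applications]
node-24 needs fewer.

node-24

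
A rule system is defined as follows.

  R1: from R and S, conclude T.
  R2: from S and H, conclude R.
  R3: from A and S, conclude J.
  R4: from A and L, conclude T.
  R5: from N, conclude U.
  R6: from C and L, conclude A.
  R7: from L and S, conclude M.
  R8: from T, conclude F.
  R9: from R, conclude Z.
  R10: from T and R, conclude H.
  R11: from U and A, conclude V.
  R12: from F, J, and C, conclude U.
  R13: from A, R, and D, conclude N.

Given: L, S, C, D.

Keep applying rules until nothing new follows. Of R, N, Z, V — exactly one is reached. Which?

V

C and L hold, so A follows (R6).
A and S hold, so J follows (R3).
A and L hold, so T follows (R4).
From T, R8 gives F.
F, J, and C hold, so U follows (R12).
U and A hold, so V follows (R11).
N would need A, R, and D (R13), but R is never established. Z would need R (R9), but R is never established. R would need S and H (R2), but H is never established.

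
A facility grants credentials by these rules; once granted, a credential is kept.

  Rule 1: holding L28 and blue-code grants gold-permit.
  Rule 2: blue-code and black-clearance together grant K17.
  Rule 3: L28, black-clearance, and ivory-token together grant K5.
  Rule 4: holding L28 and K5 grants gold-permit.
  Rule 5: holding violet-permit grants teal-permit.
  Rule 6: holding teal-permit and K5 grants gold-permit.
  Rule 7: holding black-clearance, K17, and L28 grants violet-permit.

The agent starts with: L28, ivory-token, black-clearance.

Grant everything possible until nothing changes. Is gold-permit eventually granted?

Holding L28, black-clearance, and ivory-token grants K5 (Rule 3).
Holding L28 and K5 grants gold-permit (Rule 4).

Yes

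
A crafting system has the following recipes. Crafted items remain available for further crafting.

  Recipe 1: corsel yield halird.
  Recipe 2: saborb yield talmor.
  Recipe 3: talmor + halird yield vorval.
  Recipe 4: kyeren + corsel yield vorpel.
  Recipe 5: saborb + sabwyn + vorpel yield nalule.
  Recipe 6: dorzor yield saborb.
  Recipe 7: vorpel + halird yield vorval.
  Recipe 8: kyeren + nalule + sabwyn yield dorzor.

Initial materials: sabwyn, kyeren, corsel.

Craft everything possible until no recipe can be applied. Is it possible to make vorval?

Yes

corsel → halird (Recipe 1).
Using Recipe 4, kyeren and corsel make vorpel.
vorpel + halird → vorval (Recipe 7).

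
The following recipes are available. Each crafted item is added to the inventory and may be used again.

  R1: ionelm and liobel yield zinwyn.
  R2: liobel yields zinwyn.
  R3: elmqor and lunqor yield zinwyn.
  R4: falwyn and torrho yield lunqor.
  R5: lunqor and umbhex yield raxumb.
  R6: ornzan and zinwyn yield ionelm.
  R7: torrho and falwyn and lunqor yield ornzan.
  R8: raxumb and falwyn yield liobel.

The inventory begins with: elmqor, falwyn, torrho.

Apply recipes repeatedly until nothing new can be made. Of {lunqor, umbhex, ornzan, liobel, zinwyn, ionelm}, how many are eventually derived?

4

falwyn and torrho → lunqor (R4).
torrho and falwyn and lunqor → ornzan (R7).
Using R3, elmqor and lunqor make zinwyn.
ornzan and zinwyn → ionelm (R6).
lunqor: reached.
No rule produces umbhex, and it is not given.
ornzan: reached.
liobel would need raxumb and falwyn (R8), but raxumb is never obtained.
zinwyn: reached.
ionelm: reached.
Reached: lunqor, ornzan, zinwyn, and ionelm — 4 of the 6.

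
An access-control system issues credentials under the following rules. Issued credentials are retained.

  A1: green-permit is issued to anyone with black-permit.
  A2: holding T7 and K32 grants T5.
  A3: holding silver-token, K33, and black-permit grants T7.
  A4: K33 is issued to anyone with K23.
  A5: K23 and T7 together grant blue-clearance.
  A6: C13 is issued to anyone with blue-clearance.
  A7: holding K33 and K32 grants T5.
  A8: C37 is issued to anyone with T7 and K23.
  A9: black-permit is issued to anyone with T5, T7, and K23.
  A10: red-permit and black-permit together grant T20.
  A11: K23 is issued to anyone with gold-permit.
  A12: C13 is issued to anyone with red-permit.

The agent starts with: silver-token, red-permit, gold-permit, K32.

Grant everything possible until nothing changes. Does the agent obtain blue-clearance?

No

blue-clearance would need K23 and T7 (A5), but T7 is never granted.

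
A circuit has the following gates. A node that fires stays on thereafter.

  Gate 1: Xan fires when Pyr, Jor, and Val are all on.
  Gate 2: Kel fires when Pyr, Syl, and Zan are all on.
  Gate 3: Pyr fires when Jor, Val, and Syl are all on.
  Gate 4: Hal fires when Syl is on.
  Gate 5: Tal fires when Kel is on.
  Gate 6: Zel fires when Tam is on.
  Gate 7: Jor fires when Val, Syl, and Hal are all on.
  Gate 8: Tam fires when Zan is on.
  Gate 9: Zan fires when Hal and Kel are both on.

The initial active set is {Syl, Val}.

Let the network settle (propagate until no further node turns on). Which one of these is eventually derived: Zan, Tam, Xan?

Xan

Syl is on, so Hal fires (Gate 4).
Val, Syl, and Hal are on, so Jor fires (Gate 7).
Jor, Val, and Syl are on, so Pyr fires (Gate 3).
Gate 1: Pyr, Jor, and Val on → Xan on.
Zan would need Hal and Kel (Gate 9), but Kel never turns on. Tam would need Zan (Gate 8), but Zan never turns on.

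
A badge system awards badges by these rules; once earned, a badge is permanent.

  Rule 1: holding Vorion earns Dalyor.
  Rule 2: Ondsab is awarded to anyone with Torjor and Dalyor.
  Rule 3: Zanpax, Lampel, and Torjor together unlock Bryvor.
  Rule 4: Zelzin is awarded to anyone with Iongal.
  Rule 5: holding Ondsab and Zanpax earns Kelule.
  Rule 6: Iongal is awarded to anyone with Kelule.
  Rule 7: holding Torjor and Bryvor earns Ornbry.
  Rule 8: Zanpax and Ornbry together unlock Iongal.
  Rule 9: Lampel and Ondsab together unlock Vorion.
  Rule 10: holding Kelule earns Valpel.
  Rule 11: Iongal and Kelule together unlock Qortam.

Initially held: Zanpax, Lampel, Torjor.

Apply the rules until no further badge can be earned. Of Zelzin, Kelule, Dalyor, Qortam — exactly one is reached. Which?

With Zanpax, Lampel, and Torjor, Bryvor is earned (Rule 3).
With Torjor and Bryvor, Ornbry is earned (Rule 7).
With Zanpax and Ornbry, Iongal is earned (Rule 8).
With Iongal, Zelzin is earned (Rule 4).
Qortam would need Iongal and Kelule (Rule 11), but Kelule is never earned. Kelule would need Ondsab and Zanpax (Rule 5), but Ondsab is never earned. Dalyor would need Vorion (Rule 1), but Vorion is never earned.

Zelzin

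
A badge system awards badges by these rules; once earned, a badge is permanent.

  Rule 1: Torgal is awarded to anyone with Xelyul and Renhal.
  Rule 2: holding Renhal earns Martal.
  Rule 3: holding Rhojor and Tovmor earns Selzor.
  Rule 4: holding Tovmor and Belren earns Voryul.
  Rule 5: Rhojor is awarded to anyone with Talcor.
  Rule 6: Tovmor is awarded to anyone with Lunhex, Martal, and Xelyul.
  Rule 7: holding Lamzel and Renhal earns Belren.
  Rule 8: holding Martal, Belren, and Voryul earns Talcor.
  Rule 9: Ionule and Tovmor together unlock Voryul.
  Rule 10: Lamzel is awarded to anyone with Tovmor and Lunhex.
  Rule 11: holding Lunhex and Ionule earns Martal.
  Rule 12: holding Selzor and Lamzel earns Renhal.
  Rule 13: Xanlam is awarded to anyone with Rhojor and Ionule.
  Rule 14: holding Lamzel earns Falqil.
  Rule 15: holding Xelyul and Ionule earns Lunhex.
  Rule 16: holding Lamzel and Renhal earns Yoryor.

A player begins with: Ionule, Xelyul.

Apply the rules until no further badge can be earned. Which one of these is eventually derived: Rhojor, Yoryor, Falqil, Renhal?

With Xelyul and Ionule, Lunhex is earned (Rule 15).
With Lunhex and Ionule, Martal is earned (Rule 11).
With Lunhex, Martal, and Xelyul, Tovmor is earned (Rule 6).
With Tovmor and Lunhex, Lamzel is earned (Rule 10).
With Lamzel, Falqil is earned (Rule 14).
Renhal would need Selzor and Lamzel (Rule 12), but Selzor is never earned. Rhojor would need Talcor (Rule 5), but Talcor is never earned. Yoryor would need Lamzel and Renhal (Rule 16), but Renhal is never earned.

Falqil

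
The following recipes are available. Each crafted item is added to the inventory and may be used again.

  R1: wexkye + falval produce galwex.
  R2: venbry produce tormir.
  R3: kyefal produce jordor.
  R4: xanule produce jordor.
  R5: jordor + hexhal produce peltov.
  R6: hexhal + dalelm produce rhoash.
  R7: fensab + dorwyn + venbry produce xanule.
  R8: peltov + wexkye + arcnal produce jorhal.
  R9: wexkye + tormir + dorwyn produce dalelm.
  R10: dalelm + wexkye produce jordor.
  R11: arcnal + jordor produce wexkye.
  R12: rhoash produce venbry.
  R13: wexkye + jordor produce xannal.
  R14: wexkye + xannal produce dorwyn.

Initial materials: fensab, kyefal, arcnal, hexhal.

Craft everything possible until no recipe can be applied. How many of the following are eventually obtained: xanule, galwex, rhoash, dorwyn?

Using R3, kyefal makes jordor.
Using R11, arcnal and jordor make wexkye.
wexkye + jordor → xannal (R13).
wexkye + xannal → dorwyn (R14).
xanule would need fensab, dorwyn, and venbry (R7), but venbry is never obtained.
galwex would need wexkye and falval (R1), but falval is never obtained.
rhoash would need hexhal and dalelm (R6), but dalelm is never obtained.
dorwyn: reached.
Reached: dorwyn — 1 of the 4.

1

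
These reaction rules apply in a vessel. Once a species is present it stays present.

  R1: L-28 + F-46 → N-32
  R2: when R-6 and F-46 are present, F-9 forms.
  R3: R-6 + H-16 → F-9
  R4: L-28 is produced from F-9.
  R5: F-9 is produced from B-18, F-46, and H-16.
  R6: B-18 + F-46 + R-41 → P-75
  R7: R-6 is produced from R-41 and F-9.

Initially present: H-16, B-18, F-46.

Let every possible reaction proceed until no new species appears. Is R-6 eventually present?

R-6 would need R-41 and F-9 (R7), but R-41 never forms.

No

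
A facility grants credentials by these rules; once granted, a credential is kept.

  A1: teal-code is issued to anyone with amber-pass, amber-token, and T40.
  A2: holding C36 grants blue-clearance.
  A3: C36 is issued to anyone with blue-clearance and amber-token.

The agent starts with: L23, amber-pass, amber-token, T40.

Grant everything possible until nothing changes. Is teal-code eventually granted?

Yes

Holding amber-pass, amber-token, and T40 grants teal-code (A1).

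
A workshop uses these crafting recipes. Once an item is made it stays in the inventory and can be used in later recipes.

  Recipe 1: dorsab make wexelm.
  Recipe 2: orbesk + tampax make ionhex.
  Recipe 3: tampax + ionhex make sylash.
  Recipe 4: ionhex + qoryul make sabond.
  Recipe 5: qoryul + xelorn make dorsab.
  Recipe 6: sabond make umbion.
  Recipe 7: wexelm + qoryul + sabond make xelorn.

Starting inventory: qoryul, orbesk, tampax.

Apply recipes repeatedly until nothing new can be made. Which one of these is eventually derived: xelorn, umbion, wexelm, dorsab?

umbion

Using Recipe 2, orbesk and tampax make ionhex.
Using Recipe 4, ionhex and qoryul make sabond.
Using Recipe 6, sabond makes umbion.
xelorn would need wexelm, qoryul, and sabond (Recipe 7), but wexelm is never obtained. dorsab would need qoryul and xelorn (Recipe 5), but xelorn is never obtained. wexelm would need dorsab (Recipe 1), but dorsab is never obtained.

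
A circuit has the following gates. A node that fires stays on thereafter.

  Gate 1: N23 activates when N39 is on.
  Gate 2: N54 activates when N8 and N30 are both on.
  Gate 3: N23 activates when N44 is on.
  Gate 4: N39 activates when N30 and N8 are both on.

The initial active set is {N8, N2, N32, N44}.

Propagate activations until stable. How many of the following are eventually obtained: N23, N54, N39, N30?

1

N44 is on, so N23 activates (Gate 3).
N23: reached.
N54 would need N8 and N30 (Gate 2), but N30 never turns on.
N39 would need N30 and N8 (Gate 4), but N30 never turns on.
No rule produces N30, and it is not given.
Reached: N23 — 1 of the 4.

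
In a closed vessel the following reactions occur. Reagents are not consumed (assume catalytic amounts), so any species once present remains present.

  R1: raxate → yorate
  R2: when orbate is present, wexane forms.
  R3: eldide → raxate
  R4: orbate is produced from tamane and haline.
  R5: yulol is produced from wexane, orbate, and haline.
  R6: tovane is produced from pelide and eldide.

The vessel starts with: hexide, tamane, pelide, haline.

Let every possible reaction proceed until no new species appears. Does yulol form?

Yes

tamane and haline present → orbate forms (R4).
orbate present → wexane forms (R2).
wexane, orbate, and haline present → yulol forms (R5).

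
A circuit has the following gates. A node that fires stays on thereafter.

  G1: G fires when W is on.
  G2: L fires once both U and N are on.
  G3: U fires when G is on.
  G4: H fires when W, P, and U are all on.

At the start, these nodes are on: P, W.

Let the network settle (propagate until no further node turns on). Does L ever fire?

No

L would need U and N (G2), but N never turns on.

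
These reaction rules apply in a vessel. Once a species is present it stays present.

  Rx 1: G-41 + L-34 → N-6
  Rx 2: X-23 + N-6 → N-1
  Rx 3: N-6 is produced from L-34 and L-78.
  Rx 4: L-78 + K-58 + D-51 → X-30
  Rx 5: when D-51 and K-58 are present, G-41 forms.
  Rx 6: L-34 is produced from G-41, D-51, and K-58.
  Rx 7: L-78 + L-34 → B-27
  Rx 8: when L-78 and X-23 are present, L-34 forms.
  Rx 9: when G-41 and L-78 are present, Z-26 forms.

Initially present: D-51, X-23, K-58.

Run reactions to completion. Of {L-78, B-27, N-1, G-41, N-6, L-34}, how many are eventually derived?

4

D-51 and K-58 present → G-41 forms (Rx 5).
G-41, D-51, and K-58 present → L-34 forms (Rx 6).
G-41 and L-34 present → N-6 forms (Rx 1).
X-23 and N-6 present → N-1 forms (Rx 2).
No rule produces L-78, and it is not given.
B-27 would need L-78 and L-34 (Rx 7), but L-78 never forms.
N-1: reached.
G-41: reached.
N-6: reached.
L-34: reached.
Reached: N-1, G-41, N-6, and L-34 — 4 of the 6.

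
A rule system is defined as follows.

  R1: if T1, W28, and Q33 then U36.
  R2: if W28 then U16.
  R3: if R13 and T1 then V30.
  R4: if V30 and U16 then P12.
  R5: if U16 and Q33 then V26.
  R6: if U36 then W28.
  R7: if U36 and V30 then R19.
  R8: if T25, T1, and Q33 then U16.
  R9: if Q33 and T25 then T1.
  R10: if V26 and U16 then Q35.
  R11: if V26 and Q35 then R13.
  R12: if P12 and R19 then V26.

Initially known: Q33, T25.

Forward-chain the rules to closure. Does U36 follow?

U36 would need T1, W28, and Q33 (R1), but W28 is never established.

No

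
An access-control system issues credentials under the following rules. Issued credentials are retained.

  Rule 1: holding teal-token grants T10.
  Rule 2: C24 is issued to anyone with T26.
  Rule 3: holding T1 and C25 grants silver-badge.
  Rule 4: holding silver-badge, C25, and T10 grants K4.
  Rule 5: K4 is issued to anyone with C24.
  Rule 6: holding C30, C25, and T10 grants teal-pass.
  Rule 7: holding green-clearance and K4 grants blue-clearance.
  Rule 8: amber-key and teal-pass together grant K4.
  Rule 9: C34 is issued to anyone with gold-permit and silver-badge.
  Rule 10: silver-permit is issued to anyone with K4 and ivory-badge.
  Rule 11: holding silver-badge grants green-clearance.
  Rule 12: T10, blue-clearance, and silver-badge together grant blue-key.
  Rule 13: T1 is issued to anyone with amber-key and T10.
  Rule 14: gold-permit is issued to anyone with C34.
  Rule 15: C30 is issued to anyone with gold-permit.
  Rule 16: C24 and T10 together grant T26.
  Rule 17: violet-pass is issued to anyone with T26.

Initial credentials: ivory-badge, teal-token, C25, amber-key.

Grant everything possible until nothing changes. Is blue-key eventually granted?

Holding teal-token grants T10 (Rule 1).
Holding amber-key and T10 grants T1 (Rule 13).
Holding T1 and C25 grants silver-badge (Rule 3).
Holding silver-badge, C25, and T10 grants K4 (Rule 4).
Holding silver-badge grants green-clearance (Rule 11).
Holding green-clearance and K4 grants blue-clearance (Rule 7).
Holding T10, blue-clearance, and silver-badge grants blue-key (Rule 12).

Yes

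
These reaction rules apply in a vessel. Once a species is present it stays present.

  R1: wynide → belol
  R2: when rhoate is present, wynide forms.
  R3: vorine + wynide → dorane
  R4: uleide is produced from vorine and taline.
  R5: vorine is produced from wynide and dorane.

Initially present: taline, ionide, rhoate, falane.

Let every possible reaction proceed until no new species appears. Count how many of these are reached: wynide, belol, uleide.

rhoate present → wynide forms (R2).
wynide present → belol forms (R1).
wynide: reached.
belol: reached.
uleide would need vorine and taline (R4), but vorine never forms.
Reached: wynide and belol — 2 of the 3.

2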